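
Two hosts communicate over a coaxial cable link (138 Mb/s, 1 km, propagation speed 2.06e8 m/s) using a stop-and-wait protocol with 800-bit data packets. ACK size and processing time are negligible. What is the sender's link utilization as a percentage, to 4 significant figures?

37.39 %

t_tx = L/R = 800/138000000 = 5.7971e-06 s.
t_prop = 1000/206000000 = 4.85437e-06 s; RTT = 9.70874e-06 s.
Cycle = t_tx + RTT = 1.55058e-05 s.
Utilization = t_tx / cycle = 5.7971e-06/1.55058e-05 = 37.39 %.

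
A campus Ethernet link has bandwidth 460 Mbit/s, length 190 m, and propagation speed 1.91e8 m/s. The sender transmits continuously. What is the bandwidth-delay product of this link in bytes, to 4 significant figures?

Propagation delay = 190 / 191000000 = 9.94764e-07 s.
BDP = R × t_prop = 460000000 × 9.94764e-07 = 457.592 bits.
In bytes: 457.592/8 = 57.20 bytes.

57.20 bytes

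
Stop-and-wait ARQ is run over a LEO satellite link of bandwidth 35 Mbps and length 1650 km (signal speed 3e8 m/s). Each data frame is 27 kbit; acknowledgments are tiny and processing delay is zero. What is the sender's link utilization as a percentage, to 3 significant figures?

t_tx = L/R = 27000/35000000 = 0.000771429 s.
t_prop = 1650000/300000000 = 0.0055 s; RTT = 0.011 s.
Cycle = t_tx + RTT = 0.0117714 s.
Utilization = t_tx / cycle = 0.000771429/0.0117714 = 6.55 %.

6.55 %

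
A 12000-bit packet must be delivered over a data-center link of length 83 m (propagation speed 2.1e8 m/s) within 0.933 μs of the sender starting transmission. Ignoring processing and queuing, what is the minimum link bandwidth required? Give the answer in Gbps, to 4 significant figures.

22.31 Gbps

Propagation delay = 83 / 210000000 = 0.395238 μs.
Transmission budget = 0.933 − 0.395238 = 0.537762 μs.
R ≥ L / t_tx = 12000 bits / 5.37762e-07 s = 22.31 Gbps.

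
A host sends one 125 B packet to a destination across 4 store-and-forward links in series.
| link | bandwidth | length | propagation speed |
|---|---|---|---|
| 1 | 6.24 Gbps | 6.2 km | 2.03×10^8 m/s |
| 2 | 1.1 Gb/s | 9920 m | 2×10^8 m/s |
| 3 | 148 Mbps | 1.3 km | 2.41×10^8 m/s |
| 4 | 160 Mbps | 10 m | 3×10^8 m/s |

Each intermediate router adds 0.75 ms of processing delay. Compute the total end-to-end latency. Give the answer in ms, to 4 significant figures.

2.350 ms

L = 125 × 8 = 1000 bits.
Transmission delays (L/R per hop): 0.000160256, 0.000909091, 0.00675676, 0.00625 ms; sum = 0.0140761 ms.
Propagation delays (d/s per hop): 0.0305419, 0.0496, 0.00539419, 3.33333e-05 ms; sum = 0.0855694 ms.
Processing at 3 router(s): 3 × 0.75 ms = 2.25 ms.
End-to-end = 2.350 ms.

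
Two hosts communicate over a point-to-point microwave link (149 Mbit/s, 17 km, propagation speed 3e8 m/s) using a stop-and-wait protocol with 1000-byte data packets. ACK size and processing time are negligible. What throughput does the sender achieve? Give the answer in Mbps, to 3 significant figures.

47.9 Mbps

t_tx = L/R = 8000/149000000 = 5.36913e-05 s.
t_prop = 17000/300000000 = 5.66667e-05 s; RTT = 0.000113333 s.
Cycle = t_tx + RTT = 0.000167025 s.
Throughput = L / cycle = 8000 / 0.000167025 = 47.9 Mbps.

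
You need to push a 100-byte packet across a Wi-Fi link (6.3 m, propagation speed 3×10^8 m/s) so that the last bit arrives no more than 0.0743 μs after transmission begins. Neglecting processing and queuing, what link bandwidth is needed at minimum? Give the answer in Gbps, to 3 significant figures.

L = 800 bits.
Propagation delay = 6.3 / 300000000 = 0.021 μs.
Transmission budget = 0.0743 − 0.021 = 0.0533 μs.
R ≥ L / t_tx = 800 bits / 5.33e-08 s = 15.0 Gbps.

15.0 Gbps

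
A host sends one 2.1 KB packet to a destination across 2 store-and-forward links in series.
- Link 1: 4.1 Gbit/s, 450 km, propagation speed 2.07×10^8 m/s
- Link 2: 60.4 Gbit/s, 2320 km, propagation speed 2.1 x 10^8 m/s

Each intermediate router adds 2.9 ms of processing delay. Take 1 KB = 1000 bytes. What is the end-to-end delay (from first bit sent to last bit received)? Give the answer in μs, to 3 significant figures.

16100 μs

L = 16800 bits.
Transmission delays (L/R per hop): 4.09756, 0.278146 μs; sum = 4.37571 μs.
Propagation delays (d/s per hop): 2173.91, 11047.6 μs; sum = 13221.5 μs.
Processing at 1 router(s): 1 × 2.9 ms = 2900 μs.
End-to-end = 16100 μs.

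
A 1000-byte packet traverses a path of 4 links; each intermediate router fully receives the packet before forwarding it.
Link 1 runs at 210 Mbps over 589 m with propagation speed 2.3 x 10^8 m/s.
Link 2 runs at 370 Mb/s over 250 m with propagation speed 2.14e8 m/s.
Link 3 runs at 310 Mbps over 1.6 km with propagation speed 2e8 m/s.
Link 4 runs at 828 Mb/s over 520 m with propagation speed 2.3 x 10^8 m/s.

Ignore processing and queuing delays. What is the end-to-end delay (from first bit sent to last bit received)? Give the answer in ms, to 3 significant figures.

L = 1000 × 8 = 8000 bits.
Transmission delays (L/R per hop): 0.0380952, 0.0216216, 0.0258065, 0.00966184 ms; sum = 0.0951851 ms.
Propagation delays (d/s per hop): 0.00256087, 0.00116822, 0.008, 0.00226087 ms; sum = 0.01399 ms.
End-to-end = 0.109 ms.

0.109 ms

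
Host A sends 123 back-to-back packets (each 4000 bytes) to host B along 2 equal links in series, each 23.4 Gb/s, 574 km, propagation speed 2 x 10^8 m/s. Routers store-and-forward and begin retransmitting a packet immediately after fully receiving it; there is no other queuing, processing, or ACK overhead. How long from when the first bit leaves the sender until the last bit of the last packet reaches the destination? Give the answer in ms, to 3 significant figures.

5.91 ms

Per-hop transmission t_tx = L/R = 32000/23400000000 = 0.00136752 ms.
Per-hop propagation t_prop = 574000/200000000 = 2.87 ms.
Pipeline fill: first packet needs 2·t_tx to clear all hops; remaining 122 packets each add one t_tx.
Total = (2+123-1)·t_tx + 2·t_prop = 124·0.00136752 + 2·2.87 = 5.91 ms.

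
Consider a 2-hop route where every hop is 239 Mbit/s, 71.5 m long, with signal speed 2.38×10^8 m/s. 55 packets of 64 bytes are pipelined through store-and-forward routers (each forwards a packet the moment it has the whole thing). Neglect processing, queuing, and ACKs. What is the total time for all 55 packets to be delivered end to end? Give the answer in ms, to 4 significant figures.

0.1206 ms

Per-hop transmission t_tx = L/R = 512/239000000 = 0.00214226 ms.
Per-hop propagation t_prop = 71.5/238000000 = 0.00030042 ms.
Pipeline fill: first packet needs 2·t_tx to clear all hops; remaining 54 packets each add one t_tx.
Total = (2+55-1)·t_tx + 2·t_prop = 56·0.00214226 + 2·0.00030042 = 0.1206 ms.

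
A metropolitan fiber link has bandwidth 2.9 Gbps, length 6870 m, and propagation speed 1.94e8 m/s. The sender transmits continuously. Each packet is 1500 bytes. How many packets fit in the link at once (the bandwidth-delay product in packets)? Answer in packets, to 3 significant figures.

Propagation delay = 6870 / 194000000 = 3.54124e-05 s.
BDP = R × t_prop = 2900000000 × 3.54124e-05 = 102696 bits.
In packets of 12000 bits: 8.56 packets.

8.56 packets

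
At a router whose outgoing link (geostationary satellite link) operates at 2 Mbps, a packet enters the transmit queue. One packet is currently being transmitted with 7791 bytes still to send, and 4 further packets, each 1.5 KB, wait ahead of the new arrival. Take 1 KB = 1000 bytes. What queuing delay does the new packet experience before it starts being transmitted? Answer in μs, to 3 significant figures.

Each queued packet: L/R = 12000/2000000 = 6000 μs.
4 queued → 24000 μs.
Plus remaining 62328 bits of current packet: 31164 μs.
Queuing delay = 55200 μs.

55200 μs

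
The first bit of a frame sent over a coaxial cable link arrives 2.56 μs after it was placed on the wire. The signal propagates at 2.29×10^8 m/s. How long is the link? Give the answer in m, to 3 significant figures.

586 m

d = s × t_prop = 229000000 × 2.56e-06 = 586 m.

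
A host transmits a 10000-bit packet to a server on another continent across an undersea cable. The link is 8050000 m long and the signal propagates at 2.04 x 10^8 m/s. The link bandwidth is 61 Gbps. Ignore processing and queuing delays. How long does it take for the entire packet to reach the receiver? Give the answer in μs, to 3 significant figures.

Transmission delay = L/R = 10000 / 61000000000 = 0.163934 μs.
Propagation delay = d/s = 8050000 m / 204000000 m/s = 39460.8 μs.
Total = 39500 μs.

39500 μs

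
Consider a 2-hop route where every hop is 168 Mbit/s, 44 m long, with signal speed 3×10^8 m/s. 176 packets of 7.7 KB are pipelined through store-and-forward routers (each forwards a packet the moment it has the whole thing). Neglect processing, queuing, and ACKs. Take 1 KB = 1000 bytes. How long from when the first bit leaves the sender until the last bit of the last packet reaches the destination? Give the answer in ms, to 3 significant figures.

64.9 ms

Per-hop transmission t_tx = L/R = 61600/168000000 = 0.366667 ms.
Per-hop propagation t_prop = 44/300000000 = 0.000146667 ms.
Pipeline fill: first packet needs 2·t_tx to clear all hops; remaining 175 packets each add one t_tx.
Total = (2+176-1)·t_tx + 2·t_prop = 177·0.366667 + 2·0.000146667 = 64.9 ms.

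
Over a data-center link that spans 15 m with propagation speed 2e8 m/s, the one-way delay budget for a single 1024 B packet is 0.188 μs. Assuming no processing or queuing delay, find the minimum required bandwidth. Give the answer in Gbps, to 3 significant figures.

72.5 Gbps

L = 8192 bits.
Propagation delay = 15 / 200000000 = 0.075 μs.
Transmission budget = 0.188 − 0.075 = 0.113 μs.
R ≥ L / t_tx = 8192 bits / 1.13e-07 s = 72.5 Gbps.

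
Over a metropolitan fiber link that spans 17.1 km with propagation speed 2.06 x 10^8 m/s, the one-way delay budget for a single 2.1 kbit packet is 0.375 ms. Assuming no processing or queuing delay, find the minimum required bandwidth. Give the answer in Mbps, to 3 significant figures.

7.19 Mbps

Propagation delay = 17100 / 206000000 = 0.0830097 ms.
Transmission budget = 0.375 − 0.0830097 = 0.29199 ms.
R ≥ L / t_tx = 2100 bits / 0.00029199 s = 7.19 Mbps.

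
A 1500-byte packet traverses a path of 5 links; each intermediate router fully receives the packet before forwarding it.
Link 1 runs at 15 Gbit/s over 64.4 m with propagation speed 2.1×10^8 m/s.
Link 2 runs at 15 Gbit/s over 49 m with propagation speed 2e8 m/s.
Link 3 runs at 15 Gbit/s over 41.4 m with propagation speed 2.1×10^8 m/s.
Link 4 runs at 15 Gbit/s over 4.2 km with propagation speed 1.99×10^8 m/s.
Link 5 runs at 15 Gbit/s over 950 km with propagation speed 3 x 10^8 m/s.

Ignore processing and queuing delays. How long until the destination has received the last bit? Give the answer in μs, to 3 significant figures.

L = 1500 × 8 = 12000 bits.
Transmission delay per hop = L/R = 12000/15000000000 = 0.8 μs; 5 hops → 4 μs.
Propagation delays (d/s per hop): 0.306667, 0.245, 0.197143, 21.1055, 3166.67 μs; sum = 3188.52 μs.
End-to-end = 3190 μs.

3190 μs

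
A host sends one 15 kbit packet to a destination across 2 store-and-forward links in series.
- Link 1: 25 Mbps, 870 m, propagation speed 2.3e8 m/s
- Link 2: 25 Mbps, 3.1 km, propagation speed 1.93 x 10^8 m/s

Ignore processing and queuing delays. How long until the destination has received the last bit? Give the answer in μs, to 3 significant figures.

1220 μs

L = 15000 bits.
Transmission delay per hop = L/R = 15000/25000000 = 600 μs; 2 hops → 1200 μs.
Propagation delays (d/s per hop): 3.78261, 16.0622 μs; sum = 19.8448 μs.
End-to-end = 1220 μs.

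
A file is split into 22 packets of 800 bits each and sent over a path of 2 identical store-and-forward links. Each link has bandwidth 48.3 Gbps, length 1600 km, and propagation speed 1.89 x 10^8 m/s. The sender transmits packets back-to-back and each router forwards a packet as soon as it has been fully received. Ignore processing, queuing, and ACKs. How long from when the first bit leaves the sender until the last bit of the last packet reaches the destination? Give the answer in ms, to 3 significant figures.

Per-hop transmission t_tx = L/R = 800/48300000000 = 1.65631e-05 ms.
Per-hop propagation t_prop = 1600000/189000000 = 8.46561 ms.
Pipeline fill: first packet needs 2·t_tx to clear all hops; remaining 21 packets each add one t_tx.
Total = (2+22-1)·t_tx + 2·t_prop = 23·1.65631e-05 + 2·8.46561 = 16.9 ms.

16.9 ms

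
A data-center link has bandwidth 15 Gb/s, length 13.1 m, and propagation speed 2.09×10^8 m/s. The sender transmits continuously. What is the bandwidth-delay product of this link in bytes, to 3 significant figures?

Propagation delay = 13.1 / 209000000 = 6.26794e-08 s.
BDP = R × t_prop = 15000000000 × 6.26794e-08 = 940.191 bits.
In bytes: 940.191/8 = 118 bytes.

118 bytes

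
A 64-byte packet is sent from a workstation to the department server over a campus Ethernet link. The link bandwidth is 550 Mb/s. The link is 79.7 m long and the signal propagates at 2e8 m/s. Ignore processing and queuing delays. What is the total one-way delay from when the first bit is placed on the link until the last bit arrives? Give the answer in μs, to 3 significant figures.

1.33 μs

L = 64 × 8 = 512 bits.
Transmission delay = L/R = 512 / 550000000 = 0.930909 μs.
Propagation delay = d/s = 79.7 m / 200000000 m/s = 0.3985 μs.
Total = 1.33 μs.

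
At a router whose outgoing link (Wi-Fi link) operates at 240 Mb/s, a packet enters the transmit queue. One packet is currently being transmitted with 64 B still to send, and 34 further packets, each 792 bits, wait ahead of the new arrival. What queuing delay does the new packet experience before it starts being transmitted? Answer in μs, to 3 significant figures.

Each queued packet: L/R = 792/240000000 = 3.3 μs.
34 queued → 112.2 μs.
Plus remaining 512 bits of current packet: 2.13333 μs.
Queuing delay = 114 μs.

114 μs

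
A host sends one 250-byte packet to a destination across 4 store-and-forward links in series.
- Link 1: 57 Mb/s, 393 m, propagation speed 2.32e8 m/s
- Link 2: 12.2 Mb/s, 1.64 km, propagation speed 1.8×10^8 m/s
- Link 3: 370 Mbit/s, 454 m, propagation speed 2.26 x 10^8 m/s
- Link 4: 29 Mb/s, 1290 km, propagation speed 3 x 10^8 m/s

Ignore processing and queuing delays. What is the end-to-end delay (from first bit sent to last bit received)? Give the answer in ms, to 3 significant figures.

L = 250 × 8 = 2000 bits.
Transmission delays (L/R per hop): 0.0350877, 0.163934, 0.00540541, 0.0689655 ms; sum = 0.273393 ms.
Propagation delays (d/s per hop): 0.00169397, 0.00911111, 0.00200885, 4.3 ms; sum = 4.31281 ms.
End-to-end = 4.59 ms.

4.59 ms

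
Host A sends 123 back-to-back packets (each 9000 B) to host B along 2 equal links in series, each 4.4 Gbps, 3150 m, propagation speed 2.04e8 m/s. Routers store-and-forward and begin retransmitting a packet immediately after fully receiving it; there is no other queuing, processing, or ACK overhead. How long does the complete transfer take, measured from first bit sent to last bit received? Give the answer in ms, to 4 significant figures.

Per-hop transmission t_tx = L/R = 72000/4400000000 = 0.0163636 ms.
Per-hop propagation t_prop = 3150/204000000 = 0.0154412 ms.
Pipeline fill: first packet needs 2·t_tx to clear all hops; remaining 122 packets each add one t_tx.
Total = (2+123-1)·t_tx + 2·t_prop = 124·0.0163636 + 2·0.0154412 = 2.060 ms.

2.060 ms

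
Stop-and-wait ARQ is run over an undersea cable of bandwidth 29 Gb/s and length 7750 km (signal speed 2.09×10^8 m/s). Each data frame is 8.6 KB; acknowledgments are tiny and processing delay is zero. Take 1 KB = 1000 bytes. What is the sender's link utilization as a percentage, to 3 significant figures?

0.00320 %

t_tx = L/R = 68800/29000000000 = 2.37241e-06 s.
t_prop = 7750000/209000000 = 0.0370813 s; RTT = 0.0741627 s.
Cycle = t_tx + RTT = 0.0741651 s.
Utilization = t_tx / cycle = 2.37241e-06/0.0741651 = 0.00320 %.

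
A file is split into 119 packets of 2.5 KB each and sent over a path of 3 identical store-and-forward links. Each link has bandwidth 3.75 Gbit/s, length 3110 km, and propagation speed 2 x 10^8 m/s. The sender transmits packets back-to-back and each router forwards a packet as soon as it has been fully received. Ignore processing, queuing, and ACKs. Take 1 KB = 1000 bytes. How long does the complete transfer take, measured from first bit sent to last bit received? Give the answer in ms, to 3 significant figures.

47.3 ms

Per-hop transmission t_tx = L/R = 20000/3750000000 = 0.00533333 ms.
Per-hop propagation t_prop = 3110000/200000000 = 15.55 ms.
Pipeline fill: first packet needs 3·t_tx to clear all hops; remaining 118 packets each add one t_tx.
Total = (3+119-1)·t_tx + 3·t_prop = 121·0.00533333 + 3·15.55 = 47.3 ms.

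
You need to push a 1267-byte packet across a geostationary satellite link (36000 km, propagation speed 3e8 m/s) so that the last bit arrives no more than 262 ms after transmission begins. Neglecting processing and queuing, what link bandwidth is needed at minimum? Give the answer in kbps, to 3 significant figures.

71.4 kbps

L = 10136 bits.
Propagation delay = 36000000 / 300000000 = 120 ms.
Transmission budget = 262 − 120 = 142 ms.
R ≥ L / t_tx = 10136 bits / 0.142 s = 71.4 kbps.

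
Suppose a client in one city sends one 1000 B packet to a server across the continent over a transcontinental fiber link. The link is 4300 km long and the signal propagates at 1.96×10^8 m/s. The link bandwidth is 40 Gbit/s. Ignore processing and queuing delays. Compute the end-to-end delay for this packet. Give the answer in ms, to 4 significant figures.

L = 1000 × 8 = 8000 bits.
Transmission delay = L/R = 8000 / 40000000000 = 0.0002 ms.
Propagation delay = d/s = 4300000 m / 196000000 m/s = 21.9388 ms.
Total = 21.94 ms.

21.94 ms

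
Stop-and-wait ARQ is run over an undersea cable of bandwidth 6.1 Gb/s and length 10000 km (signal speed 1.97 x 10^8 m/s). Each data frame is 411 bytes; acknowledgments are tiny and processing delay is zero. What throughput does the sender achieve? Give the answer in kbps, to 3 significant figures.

t_tx = L/R = 3288/6100000000 = 5.39016e-07 s.
t_prop = 10000000/197000000 = 0.0507614 s; RTT = 0.101523 s.
Cycle = t_tx + RTT = 0.101523 s.
Throughput = L / cycle = 3288 / 0.101523 = 32.4 kbps.

32.4 kbps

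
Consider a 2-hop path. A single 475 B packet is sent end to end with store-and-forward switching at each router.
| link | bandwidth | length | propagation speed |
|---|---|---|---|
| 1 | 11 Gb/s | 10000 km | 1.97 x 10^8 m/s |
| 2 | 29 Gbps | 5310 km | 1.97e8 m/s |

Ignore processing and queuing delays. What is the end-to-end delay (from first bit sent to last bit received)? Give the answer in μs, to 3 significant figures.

77700 μs

L = 475 × 8 = 3800 bits.
Transmission delays (L/R per hop): 0.345455, 0.131034 μs; sum = 0.476489 μs.
Propagation delays (d/s per hop): 50761.4, 26954.3 μs; sum = 77715.7 μs.
End-to-end = 77700 μs.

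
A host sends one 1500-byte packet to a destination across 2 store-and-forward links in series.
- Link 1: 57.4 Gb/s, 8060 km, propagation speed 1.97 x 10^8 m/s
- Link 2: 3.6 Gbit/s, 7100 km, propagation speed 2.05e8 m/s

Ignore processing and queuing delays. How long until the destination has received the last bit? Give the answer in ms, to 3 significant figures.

75.6 ms

L = 1500 × 8 = 12000 bits.
Transmission delays (L/R per hop): 0.000209059, 0.00333333 ms; sum = 0.00354239 ms.
Propagation delays (d/s per hop): 40.9137, 34.6341 ms; sum = 75.5479 ms.
End-to-end = 75.6 ms.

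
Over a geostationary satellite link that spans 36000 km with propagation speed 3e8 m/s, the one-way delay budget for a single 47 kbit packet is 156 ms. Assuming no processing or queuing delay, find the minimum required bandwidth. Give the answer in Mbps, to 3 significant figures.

1.31 Mbps

Propagation delay = 36000000 / 300000000 = 120 ms.
Transmission budget = 156 − 120 = 36 ms.
R ≥ L / t_tx = 47000 bits / 0.036 s = 1.31 Mbps.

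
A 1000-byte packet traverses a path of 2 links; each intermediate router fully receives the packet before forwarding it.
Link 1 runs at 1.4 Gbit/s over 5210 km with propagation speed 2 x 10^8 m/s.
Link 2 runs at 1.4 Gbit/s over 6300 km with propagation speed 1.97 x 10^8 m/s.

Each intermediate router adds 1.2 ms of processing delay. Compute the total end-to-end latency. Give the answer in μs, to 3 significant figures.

L = 1000 × 8 = 8000 bits.
Transmission delay per hop = L/R = 8000/1400000000 = 5.71429 μs; 2 hops → 11.4286 μs.
Propagation delays (d/s per hop): 26050, 31979.7 μs; sum = 58029.7 μs.
Processing at 1 router(s): 1 × 1.2 ms = 1200 μs.
End-to-end = 59200 μs.

59200 μs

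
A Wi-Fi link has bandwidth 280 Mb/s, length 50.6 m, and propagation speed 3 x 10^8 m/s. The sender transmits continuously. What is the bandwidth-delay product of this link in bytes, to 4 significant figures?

Propagation delay = 50.6 / 300000000 = 1.68667e-07 s.
BDP = R × t_prop = 280000000 × 1.68667e-07 = 47.2267 bits.
In bytes: 47.2267/8 = 5.903 bytes.

5.903 bytes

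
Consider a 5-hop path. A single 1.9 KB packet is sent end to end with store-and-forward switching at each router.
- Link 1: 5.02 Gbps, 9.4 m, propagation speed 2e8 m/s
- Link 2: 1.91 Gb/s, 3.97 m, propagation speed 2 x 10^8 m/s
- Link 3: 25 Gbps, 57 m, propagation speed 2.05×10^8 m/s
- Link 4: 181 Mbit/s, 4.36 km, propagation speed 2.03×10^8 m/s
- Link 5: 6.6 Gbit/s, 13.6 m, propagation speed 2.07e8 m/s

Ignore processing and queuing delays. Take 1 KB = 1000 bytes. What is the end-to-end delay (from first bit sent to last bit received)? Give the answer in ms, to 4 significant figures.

0.1198 ms

L = 15200 bits.
Transmission delays (L/R per hop): 0.00302789, 0.00795812, 0.000608, 0.0839779, 0.00230303 ms; sum = 0.0978749 ms.
Propagation delays (d/s per hop): 4.7e-05, 1.985e-05, 0.000278049, 0.0214778, 6.57005e-05 ms; sum = 0.0218884 ms.
End-to-end = 0.1198 ms.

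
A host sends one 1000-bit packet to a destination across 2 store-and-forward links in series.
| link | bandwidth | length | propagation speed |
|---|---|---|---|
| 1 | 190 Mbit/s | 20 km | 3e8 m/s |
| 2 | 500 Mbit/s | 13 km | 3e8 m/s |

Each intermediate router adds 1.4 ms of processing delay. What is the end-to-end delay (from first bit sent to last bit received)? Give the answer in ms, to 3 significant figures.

1.52 ms

Transmission delays (L/R per hop): 0.00526316, 0.002 ms; sum = 0.00726316 ms.
Propagation delays (d/s per hop): 0.0666667, 0.0433333 ms; sum = 0.11 ms.
Processing at 1 router(s): 1 × 1.4 ms = 1.4 ms.
End-to-end = 1.52 ms.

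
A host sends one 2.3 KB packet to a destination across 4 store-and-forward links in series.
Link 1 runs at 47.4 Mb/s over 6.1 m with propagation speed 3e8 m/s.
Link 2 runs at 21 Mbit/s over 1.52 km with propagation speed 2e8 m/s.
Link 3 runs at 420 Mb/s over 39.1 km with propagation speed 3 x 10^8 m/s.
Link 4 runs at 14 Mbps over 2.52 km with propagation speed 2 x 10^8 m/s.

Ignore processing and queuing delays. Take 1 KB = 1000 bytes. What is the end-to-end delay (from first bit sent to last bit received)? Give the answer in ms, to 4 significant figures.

L = 18400 bits.
Transmission delays (L/R per hop): 0.388186, 0.87619, 0.0438095, 1.31429 ms; sum = 2.62247 ms.
Propagation delays (d/s per hop): 2.03333e-05, 0.0076, 0.130333, 0.0126 ms; sum = 0.150554 ms.
End-to-end = 2.773 ms.

2.773 ms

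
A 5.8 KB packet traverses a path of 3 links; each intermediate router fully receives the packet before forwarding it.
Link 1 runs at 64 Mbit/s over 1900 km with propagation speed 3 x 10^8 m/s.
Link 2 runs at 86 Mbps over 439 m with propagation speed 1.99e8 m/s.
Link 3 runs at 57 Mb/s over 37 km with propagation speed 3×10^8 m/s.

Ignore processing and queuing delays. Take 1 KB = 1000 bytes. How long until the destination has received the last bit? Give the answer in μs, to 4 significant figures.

8537 μs

L = 46400 bits.
Transmission delays (L/R per hop): 725, 539.535, 814.035 μs; sum = 2078.57 μs.
Propagation delays (d/s per hop): 6333.33, 2.20603, 123.333 μs; sum = 6458.87 μs.
End-to-end = 8537 μs.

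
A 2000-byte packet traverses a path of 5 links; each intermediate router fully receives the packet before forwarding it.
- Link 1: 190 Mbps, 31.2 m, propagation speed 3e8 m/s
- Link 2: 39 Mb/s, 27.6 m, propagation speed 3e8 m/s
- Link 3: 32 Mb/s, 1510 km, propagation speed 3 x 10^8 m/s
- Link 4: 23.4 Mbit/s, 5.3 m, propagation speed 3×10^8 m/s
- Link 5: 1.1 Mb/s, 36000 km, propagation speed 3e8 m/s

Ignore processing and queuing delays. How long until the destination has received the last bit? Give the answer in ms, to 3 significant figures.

L = 2000 × 8 = 16000 bits.
Transmission delays (L/R per hop): 0.0842105, 0.410256, 0.5, 0.683761, 14.5455 ms; sum = 16.2237 ms.
Propagation delays (d/s per hop): 0.000104, 9.2e-05, 5.03333, 1.76667e-05, 120 ms; sum = 125.034 ms.
End-to-end = 141 ms.

141 ms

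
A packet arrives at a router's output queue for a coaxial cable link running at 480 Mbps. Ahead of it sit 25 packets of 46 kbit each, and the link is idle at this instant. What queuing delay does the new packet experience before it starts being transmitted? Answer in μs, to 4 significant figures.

Each queued packet: L/R = 46000/480000000 = 95.8333 μs.
25 queued → 2395.83 μs.
Queuing delay = 2396 μs.

2396 μs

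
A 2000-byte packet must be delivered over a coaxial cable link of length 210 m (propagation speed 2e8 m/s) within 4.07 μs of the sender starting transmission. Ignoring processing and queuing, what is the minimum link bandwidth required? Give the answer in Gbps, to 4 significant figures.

L = 16000 bits.
Propagation delay = 210 / 200000000 = 1.05 μs.
Transmission budget = 4.07 − 1.05 = 3.02 μs.
R ≥ L / t_tx = 16000 bits / 3.02e-06 s = 5.298 Gbps.

5.298 Gbps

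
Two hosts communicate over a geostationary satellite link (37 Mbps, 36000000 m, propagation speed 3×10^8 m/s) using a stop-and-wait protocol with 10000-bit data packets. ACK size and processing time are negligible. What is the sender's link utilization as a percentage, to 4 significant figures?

0.1125 %

t_tx = L/R = 10000/37000000 = 0.00027027 s.
t_prop = 36000000/300000000 = 0.12 s; RTT = 0.24 s.
Cycle = t_tx + RTT = 0.24027 s.
Utilization = t_tx / cycle = 0.00027027/0.24027 = 0.1125 %.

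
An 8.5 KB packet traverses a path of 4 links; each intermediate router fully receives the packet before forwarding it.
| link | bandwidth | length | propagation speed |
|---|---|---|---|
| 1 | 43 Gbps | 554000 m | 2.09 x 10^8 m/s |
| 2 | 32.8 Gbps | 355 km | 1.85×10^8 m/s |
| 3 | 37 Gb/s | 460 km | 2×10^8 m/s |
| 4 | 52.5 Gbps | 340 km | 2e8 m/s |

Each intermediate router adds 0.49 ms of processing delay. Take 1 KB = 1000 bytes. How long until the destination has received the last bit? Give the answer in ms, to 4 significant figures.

L = 68000 bits.
Transmission delays (L/R per hop): 0.0015814, 0.00207317, 0.00183784, 0.00129524 ms; sum = 0.00678764 ms.
Propagation delays (d/s per hop): 2.65072, 1.91892, 2.3, 1.7 ms; sum = 8.56964 ms.
Processing at 3 router(s): 3 × 0.49 ms = 1.47 ms.
End-to-end = 10.05 ms.

10.05 ms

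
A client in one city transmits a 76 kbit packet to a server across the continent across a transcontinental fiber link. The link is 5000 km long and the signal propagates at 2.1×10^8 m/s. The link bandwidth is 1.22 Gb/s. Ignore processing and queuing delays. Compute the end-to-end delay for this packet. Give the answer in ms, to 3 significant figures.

L = 76000 bits.
Transmission delay = L/R = 76000 / 1220000000 = 0.0622951 ms.
Propagation delay = d/s = 5000000 m / 210000000 m/s = 23.8095 ms.
Total = 23.9 ms.

23.9 ms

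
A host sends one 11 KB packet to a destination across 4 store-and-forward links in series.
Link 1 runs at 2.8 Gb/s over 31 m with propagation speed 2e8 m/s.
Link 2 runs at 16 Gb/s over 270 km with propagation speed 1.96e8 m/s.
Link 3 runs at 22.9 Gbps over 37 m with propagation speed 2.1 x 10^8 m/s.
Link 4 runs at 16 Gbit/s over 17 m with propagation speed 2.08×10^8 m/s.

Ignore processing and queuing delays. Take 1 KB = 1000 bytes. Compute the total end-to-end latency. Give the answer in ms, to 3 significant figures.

L = 88000 bits.
Transmission delays (L/R per hop): 0.0314286, 0.0055, 0.00384279, 0.0055 ms; sum = 0.0462714 ms.
Propagation delays (d/s per hop): 0.000155, 1.37755, 0.00017619, 8.17308e-05 ms; sum = 1.37796 ms.
End-to-end = 1.42 ms.

1.42 ms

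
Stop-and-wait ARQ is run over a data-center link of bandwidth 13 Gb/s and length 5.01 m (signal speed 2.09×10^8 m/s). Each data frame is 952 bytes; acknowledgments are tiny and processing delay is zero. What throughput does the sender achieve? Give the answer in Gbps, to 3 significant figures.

12.0 Gbps

t_tx = L/R = 7616/13000000000 = 5.85846e-07 s.
t_prop = 5.01/209000000 = 2.39713e-08 s; RTT = 4.79426e-08 s.
Cycle = t_tx + RTT = 6.33789e-07 s.
Throughput = L / cycle = 7616 / 6.33789e-07 = 12.0 Gbps.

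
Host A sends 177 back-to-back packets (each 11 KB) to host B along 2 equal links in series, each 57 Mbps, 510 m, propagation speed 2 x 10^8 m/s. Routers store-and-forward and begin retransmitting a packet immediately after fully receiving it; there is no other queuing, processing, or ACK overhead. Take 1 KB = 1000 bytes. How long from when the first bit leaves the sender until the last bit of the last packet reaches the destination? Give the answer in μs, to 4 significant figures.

Per-hop transmission t_tx = L/R = 88000/57000000 = 1543.86 μs.
Per-hop propagation t_prop = 510/200000000 = 2.55 μs.
Pipeline fill: first packet needs 2·t_tx to clear all hops; remaining 176 packets each add one t_tx.
Total = (2+177-1)·t_tx + 2·t_prop = 178·1543.86 + 2·2.55 = 274800 μs.

274800 μs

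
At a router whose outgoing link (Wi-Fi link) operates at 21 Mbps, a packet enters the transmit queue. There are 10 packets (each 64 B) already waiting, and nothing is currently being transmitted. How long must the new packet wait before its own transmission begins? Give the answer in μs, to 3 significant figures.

244 μs

Each queued packet: L/R = 512/21000000 = 24.381 μs.
10 queued → 243.81 μs.
Queuing delay = 244 μs.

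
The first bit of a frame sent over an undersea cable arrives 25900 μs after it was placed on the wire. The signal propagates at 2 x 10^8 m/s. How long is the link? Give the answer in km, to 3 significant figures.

5180 km

d = s × t_prop = 200000000 × 0.0259 = 5180 km.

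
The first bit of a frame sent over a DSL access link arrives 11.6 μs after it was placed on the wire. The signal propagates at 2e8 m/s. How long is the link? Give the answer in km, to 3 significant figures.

2.32 km

d = s × t_prop = 200000000 × 1.16e-05 = 2.32 km.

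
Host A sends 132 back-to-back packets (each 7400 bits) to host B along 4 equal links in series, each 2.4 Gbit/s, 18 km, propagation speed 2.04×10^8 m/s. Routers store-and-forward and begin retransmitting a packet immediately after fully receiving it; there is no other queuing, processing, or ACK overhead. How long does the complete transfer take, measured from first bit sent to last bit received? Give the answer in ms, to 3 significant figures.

Per-hop transmission t_tx = L/R = 7400/2400000000 = 0.00308333 ms.
Per-hop propagation t_prop = 18000/204000000 = 0.0882353 ms.
Pipeline fill: first packet needs 4·t_tx to clear all hops; remaining 131 packets each add one t_tx.
Total = (4+132-1)·t_tx + 4·t_prop = 135·0.00308333 + 4·0.0882353 = 0.769 ms.

0.769 ms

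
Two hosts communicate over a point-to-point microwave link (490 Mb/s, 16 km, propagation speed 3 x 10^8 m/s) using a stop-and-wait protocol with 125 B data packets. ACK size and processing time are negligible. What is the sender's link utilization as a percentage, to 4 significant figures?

1.877 %

t_tx = L/R = 1000/490000000 = 2.04082e-06 s.
t_prop = 16000/300000000 = 5.33333e-05 s; RTT = 0.000106667 s.
Cycle = t_tx + RTT = 0.000108707 s.
Utilization = t_tx / cycle = 2.04082e-06/0.000108707 = 1.877 %.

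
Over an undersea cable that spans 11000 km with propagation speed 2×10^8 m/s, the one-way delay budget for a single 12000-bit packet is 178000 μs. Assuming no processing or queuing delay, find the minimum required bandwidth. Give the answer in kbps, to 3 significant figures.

Propagation delay = 11000000 / 200000000 = 55000 μs.
Transmission budget = 178000 − 55000 = 123000 μs.
R ≥ L / t_tx = 12000 bits / 0.123 s = 97.6 kbps.

97.6 kbps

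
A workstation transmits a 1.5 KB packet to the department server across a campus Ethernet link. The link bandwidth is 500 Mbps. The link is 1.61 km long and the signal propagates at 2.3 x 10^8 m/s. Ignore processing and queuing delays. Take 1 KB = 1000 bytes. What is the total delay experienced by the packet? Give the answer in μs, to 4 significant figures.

L = 12000 bits.
Transmission delay = L/R = 12000 / 500000000 = 24 μs.
Propagation delay = d/s = 1610 m / 2.3e+08 m/s = 7 μs.
Total = 31.00 μs.

31.00 μs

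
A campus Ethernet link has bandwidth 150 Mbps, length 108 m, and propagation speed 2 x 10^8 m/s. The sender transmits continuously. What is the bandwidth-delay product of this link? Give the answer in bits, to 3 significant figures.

Propagation delay = 108 / 200000000 = 5.4e-07 s.
BDP = R × t_prop = 150000000 × 5.4e-07 = 81 bits.

81.0 bits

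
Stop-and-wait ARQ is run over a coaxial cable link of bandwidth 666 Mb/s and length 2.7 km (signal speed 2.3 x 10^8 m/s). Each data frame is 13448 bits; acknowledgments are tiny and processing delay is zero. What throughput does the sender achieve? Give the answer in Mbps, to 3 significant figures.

t_tx = L/R = 13448/666000000 = 2.01922e-05 s.
t_prop = 2700/2.3e+08 = 1.17391e-05 s; RTT = 2.34783e-05 s.
Cycle = t_tx + RTT = 4.36705e-05 s.
Throughput = L / cycle = 13448 / 4.36705e-05 = 308 Mbps.

308 Mbps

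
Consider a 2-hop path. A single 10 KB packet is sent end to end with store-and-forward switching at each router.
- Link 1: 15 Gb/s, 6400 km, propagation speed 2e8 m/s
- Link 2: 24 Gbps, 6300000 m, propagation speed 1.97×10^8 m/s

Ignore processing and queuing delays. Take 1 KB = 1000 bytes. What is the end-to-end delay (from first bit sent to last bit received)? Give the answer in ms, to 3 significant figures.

L = 80000 bits.
Transmission delays (L/R per hop): 0.00533333, 0.00333333 ms; sum = 0.00866667 ms.
Propagation delays (d/s per hop): 32, 31.9797 ms; sum = 63.9797 ms.
End-to-end = 64.0 ms.

64.0 ms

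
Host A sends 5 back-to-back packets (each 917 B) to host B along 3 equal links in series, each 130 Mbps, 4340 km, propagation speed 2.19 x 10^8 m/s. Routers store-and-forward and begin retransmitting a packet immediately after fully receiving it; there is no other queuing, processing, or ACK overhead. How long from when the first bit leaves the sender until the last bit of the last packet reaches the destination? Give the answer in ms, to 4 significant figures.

Per-hop transmission t_tx = L/R = 7336/130000000 = 0.0564308 ms.
Per-hop propagation t_prop = 4340000/219000000 = 19.8174 ms.
Pipeline fill: first packet needs 3·t_tx to clear all hops; remaining 4 packets each add one t_tx.
Total = (3+5-1)·t_tx + 3·t_prop = 7·0.0564308 + 3·19.8174 = 59.85 ms.

59.85 ms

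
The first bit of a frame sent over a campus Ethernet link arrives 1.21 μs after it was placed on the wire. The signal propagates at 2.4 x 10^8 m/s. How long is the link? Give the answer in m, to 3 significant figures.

290 m

d = s × t_prop = 240000000 × 1.21e-06 = 290 m.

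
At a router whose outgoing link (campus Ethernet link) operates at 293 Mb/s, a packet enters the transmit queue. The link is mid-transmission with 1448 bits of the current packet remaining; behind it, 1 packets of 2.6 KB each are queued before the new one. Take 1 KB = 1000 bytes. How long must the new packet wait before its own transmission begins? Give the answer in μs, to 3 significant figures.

Each queued packet: L/R = 20800/293000000 = 70.9898 μs.
1 queued → 70.9898 μs.
Plus remaining 1448 bits of current packet: 4.94198 μs.
Queuing delay = 75.9 μs.

75.9 μs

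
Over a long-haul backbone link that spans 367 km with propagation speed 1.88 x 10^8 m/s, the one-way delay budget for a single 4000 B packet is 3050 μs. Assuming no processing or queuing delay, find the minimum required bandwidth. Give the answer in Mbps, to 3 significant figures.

L = 32000 bits.
Propagation delay = 367000 / 188000000 = 1952.13 μs.
Transmission budget = 3050 − 1952.13 = 1097.87 μs.
R ≥ L / t_tx = 32000 bits / 0.00109787 s = 29.1 Mbps.

29.1 Mbps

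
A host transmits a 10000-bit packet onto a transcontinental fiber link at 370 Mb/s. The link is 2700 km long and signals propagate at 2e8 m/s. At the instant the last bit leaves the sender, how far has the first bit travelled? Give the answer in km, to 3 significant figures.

t_tx = L/R = 10000/370000000 = 2.7027e-05 s.
Distance = s × t_tx = 200000000 × 2.7027e-05 = 5.41 km.

5.41 km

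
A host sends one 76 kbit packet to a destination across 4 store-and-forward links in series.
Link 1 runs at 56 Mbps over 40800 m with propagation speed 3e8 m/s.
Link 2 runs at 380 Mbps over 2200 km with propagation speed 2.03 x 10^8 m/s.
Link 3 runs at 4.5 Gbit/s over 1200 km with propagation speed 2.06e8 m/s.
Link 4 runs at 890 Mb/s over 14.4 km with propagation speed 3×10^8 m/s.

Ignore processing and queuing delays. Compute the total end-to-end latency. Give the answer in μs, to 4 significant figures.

18510 μs

L = 76000 bits.
Transmission delays (L/R per hop): 1357.14, 200, 16.8889, 85.3933 μs; sum = 1659.43 μs.
Propagation delays (d/s per hop): 136, 10837.4, 5825.24, 48 μs; sum = 16846.7 μs.
End-to-end = 18510 μs.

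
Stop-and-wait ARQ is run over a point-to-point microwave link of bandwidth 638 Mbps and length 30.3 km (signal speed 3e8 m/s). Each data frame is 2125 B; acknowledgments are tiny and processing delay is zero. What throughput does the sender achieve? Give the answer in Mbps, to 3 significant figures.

t_tx = L/R = 17000/638000000 = 2.66458e-05 s.
t_prop = 30300/300000000 = 0.000101 s; RTT = 0.000202 s.
Cycle = t_tx + RTT = 0.000228646 s.
Throughput = L / cycle = 17000 / 0.000228646 = 74.4 Mbps.

74.4 Mbps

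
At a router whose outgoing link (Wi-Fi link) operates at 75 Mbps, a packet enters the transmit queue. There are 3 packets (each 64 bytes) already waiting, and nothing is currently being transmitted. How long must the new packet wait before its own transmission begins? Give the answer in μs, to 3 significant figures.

Each queued packet: L/R = 512/75000000 = 6.82667 μs.
3 queued → 20.48 μs.
Queuing delay = 20.5 μs.

20.5 μs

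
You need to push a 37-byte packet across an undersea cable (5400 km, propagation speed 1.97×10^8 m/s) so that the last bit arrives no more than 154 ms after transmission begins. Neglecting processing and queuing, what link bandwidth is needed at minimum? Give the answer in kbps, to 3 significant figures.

L = 296 bits.
Propagation delay = 5400000 / 197000000 = 27.4112 ms.
Transmission budget = 154 − 27.4112 = 126.589 ms.
R ≥ L / t_tx = 296 bits / 0.126589 s = 2.34 kbps.

2.34 kbps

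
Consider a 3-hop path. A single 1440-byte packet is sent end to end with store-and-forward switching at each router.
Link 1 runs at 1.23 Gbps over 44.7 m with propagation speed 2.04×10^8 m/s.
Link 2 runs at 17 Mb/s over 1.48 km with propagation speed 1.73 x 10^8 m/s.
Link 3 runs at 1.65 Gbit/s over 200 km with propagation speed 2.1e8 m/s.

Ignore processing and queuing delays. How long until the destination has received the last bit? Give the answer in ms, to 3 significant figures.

1.66 ms

L = 1440 × 8 = 11520 bits.
Transmission delays (L/R per hop): 0.00936585, 0.677647, 0.00698182 ms; sum = 0.693995 ms.
Propagation delays (d/s per hop): 0.000219118, 0.00855491, 0.952381 ms; sum = 0.961155 ms.
End-to-end = 1.66 ms.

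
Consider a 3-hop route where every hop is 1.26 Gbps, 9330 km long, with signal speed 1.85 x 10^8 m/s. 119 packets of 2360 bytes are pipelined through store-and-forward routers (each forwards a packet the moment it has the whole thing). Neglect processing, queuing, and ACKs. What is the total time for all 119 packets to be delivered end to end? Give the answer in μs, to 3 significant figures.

153000 μs

Per-hop transmission t_tx = L/R = 18880/1260000000 = 14.9841 μs.
Per-hop propagation t_prop = 9330000/185000000 = 50432.4 μs.
Pipeline fill: first packet needs 3·t_tx to clear all hops; remaining 118 packets each add one t_tx.
Total = (3+119-1)·t_tx + 3·t_prop = 121·14.9841 + 3·50432.4 = 153000 μs.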